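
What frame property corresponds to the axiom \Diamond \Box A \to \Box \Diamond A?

Suppose ◇□A→□◇A is valid. Take Rxy, Rxz and set V(A)={w : Ryw}. Then □A at y so ◇□A at x, so □◇A at x, so ◇A at z, giving w with Rzw and Ryw.
The converse is a direct semantic check.
Frame condition: \forall x \forall y \forall z (Rxy \wedge Rxz \to \exists w (Ryw \wedge Rzw)).

convergence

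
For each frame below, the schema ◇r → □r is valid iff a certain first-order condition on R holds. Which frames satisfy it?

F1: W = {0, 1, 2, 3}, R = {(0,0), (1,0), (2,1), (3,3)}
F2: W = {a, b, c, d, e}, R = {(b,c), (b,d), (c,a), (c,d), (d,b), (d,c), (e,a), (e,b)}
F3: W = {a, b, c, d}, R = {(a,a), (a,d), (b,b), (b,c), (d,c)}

Frame correspondent (Sahlqvist): ∀x ∀y ∀z (Rxy ∧ Rxz → y = z) — i.e. partial functionality.
F1: holds.
F2: fails — b sees both c and d.
F3: fails — a sees both a and d.

F1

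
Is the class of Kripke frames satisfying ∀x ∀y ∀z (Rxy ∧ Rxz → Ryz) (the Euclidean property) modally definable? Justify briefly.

Yes, by ◇q → □◇q

This is a Sahlqvist condition; the 5 axiom ◇q → □◇q defines it.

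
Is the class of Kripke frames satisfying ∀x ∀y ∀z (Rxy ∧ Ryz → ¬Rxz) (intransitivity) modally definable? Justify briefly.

Not modally definable

Modal frame validity is preserved under surjective bounded morphisms.
The 3-cycle (worlds 0,1,2 with 0→1→2→0) is intransitive. Mapping every world to a single reflexive point • is a surjective bounded morphism; the reflexive point is not intransitive (R••∧R•• but R••).
Hence intransitivity is not modally definable.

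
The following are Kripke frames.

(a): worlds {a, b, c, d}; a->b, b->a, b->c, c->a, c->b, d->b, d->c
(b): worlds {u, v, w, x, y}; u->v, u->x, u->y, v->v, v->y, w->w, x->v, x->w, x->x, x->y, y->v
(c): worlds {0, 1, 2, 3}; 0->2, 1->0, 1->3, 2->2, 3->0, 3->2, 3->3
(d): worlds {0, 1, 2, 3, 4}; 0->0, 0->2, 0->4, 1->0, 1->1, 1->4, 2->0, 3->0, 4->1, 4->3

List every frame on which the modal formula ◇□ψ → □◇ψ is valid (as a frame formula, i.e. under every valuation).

(c)

This is the axiom for convergence; its first-order frame correspondent is ∀x ∀y ∀z (Rxy ∧ Rxz → ∃w (Ryw ∧ Rzw)).
(a): fails — Rcb and Rca but b and a have no common successor.
(b): fails — Rxw and Rxy but w and y have no common successor.
(c): condition met.
(d): fails — R00 and R04 but 0 and 4 have no common successor.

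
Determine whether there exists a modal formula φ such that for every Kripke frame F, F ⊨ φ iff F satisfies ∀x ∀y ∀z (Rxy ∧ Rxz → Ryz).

Yes, by ◇r → □◇r

The condition is the Euclidean property. A defining modal formula is ◇r → □◇r.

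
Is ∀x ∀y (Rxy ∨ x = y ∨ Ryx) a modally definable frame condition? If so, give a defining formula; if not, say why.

Any modally definable frame class is closed under disjoint unions.
Take 4 disjoint single-world reflexive frames: each is trivially connected, but their disjoint union has 4 worlds with no edge between distinct components, so it is not connected.
Hence connectedness of R is not modally definable.

Not definable by any modal formula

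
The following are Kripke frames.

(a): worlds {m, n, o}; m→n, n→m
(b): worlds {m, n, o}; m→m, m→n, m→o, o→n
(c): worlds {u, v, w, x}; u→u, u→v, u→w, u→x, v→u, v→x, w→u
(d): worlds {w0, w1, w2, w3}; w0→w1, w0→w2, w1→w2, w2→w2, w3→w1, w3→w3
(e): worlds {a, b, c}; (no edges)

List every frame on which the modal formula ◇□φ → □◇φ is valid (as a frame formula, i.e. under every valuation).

(a), (e)

Frame correspondent (Sahlqvist): ∀x ∀y ∀z (Rxy ∧ Rxz → ∃w (Ryw ∧ Rzw)) — i.e. convergence.
(a): satisfies the condition.
(b): fails — Rmn and Rmn but n and n have no common successor.
(c): fails — Ruv and Rux but v and x have no common successor.
(d): fails — Rw3w1 and Rw3w3 but w1 and w3 have no common successor.
(e): satisfies the condition.
Valid on: (a), (e).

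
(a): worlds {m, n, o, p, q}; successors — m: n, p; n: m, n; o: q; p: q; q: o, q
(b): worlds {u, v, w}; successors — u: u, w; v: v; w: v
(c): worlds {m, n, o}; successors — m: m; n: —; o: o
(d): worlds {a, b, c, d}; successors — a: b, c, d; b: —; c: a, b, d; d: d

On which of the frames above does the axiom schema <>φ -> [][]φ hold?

(c)

The schema corresponds to a generalized confluence (Geach) condition: forall x forall y forall z ((xRy & x R^2 z) -> exists w (y = w & z = w)).
(a): fails — mRn, mR²m but n ≠ m.
(b): fails — uRu, uR²v but u ≠ v.
(c): ✓.
(d): fails — aRb, aR²a but b ≠ a.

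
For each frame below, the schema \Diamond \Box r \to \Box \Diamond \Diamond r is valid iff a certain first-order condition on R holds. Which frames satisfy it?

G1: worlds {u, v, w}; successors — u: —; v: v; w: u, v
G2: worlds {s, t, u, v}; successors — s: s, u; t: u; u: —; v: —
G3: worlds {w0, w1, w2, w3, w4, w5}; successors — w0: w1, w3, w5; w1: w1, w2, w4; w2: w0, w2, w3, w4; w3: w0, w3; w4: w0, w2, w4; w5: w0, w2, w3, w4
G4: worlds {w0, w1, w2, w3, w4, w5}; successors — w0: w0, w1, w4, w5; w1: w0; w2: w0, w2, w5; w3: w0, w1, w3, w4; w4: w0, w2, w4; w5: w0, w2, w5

This is the axiom for a generalized confluence (Geach) condition; its first-order frame correspondent is \forall x \forall y \forall z ((xRy \wedge xRz) \to \exists w (yRw \wedge z R^2 w)).
G1: fails — wRu, wRu but no t with uRt and uR²t.
G2: fails — sRs, sRu but no w with sRw and uR²w.
G3: ✓.
G4: ✓.

G3, G4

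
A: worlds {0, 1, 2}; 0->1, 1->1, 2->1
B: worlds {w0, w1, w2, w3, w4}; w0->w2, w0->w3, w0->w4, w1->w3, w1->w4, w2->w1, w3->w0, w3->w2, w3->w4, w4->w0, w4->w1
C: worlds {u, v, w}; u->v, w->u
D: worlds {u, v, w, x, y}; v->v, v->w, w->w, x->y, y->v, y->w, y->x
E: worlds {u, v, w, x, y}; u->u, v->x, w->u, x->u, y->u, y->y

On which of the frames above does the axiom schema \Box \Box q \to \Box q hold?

A

The schema corresponds to density: \forall x \forall y (Rxy \to \exists z (Rxz \wedge Rzy)).
A: satisfies the condition.
B: fails — Rw1w3 but no z with Rw1z and Rzw3.
C: fails — Ruv but no z with Ruz and Rzv.
D: fails — Ryx but no z with Ryz and Rzx.
E: fails — Rvx but no z with Rvz and Rzx.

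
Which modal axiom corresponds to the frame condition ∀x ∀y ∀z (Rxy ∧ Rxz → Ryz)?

The condition is the Euclidean property. The 5 schema ◇r → □◇r defines it.

◇r → □◇r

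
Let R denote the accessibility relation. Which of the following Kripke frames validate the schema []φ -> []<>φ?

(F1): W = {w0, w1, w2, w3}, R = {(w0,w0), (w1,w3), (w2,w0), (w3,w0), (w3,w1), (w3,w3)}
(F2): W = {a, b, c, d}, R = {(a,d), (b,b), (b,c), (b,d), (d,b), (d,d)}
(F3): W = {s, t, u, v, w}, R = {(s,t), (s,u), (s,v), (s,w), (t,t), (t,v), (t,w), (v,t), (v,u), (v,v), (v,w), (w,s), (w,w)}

(F1)

Frame correspondent (Sahlqvist): forall x forall z (xRz -> exists w (xRw & zRw)) — i.e. a generalized confluence (Geach) condition.
(F1): ✓.
(F2): fails — bRc but no w with bRw and cRw.
(F3): fails — sRu but no w* with sRw* and uRw*.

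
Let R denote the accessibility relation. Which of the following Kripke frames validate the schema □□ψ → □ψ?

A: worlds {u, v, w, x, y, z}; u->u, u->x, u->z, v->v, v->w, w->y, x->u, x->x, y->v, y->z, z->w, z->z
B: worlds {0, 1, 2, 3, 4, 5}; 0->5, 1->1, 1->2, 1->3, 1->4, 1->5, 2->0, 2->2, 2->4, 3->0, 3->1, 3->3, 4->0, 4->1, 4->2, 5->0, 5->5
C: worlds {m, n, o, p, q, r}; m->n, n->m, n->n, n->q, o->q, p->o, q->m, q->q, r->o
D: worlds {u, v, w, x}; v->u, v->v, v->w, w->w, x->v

B, D

This is the axiom for density; its first-order frame correspondent is ∀x ∀y (Rxy → ∃z (Rxz ∧ Rzy)).
A: fails — Rwy but no t with Rwt and Rty.
B: condition met.
C: fails — Rpo but no z with Rpz and Rzo.
D: condition met.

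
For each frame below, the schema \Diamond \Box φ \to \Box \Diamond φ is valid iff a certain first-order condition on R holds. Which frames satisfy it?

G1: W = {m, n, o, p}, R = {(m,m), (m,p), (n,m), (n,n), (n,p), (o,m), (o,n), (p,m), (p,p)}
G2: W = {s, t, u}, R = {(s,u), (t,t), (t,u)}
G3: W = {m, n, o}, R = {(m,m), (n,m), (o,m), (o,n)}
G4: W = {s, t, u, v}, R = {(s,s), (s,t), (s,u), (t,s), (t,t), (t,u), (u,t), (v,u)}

The schema corresponds to convergence: \forall x \forall y \forall z (Rxy \wedge Rxz \to \exists w (Ryw \wedge Rzw)).
G1: condition met.
G2: fails — Rsu and Rsu but u and u have no common successor.
G3: condition met.
G4: condition met.

G1, G3, G4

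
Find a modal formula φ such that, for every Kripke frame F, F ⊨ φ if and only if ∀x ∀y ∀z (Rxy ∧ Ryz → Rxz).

□q → □□q

This is transitivity; the standard corresponding axiom is 4: □q → □□q.
Suppose □q→□□q is valid. Take Rxy, Ryz and set V(q)={w : Rxw}. Then □q at x, so □□q at x, so □q at y, so q at z, i.e. Rxz.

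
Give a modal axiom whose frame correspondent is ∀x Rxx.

□s → s

A defining formula is □s → s (the T axiom).
Suppose □s→s is valid. At any x set V(s)={w : Rxw}. Then □s holds at x, so s holds at x, i.e. Rxx.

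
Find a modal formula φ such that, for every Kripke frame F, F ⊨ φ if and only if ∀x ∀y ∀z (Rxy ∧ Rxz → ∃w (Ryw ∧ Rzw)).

The condition is convergence. The .2 schema ◇□p → □◇p defines it.

◇□p → □◇p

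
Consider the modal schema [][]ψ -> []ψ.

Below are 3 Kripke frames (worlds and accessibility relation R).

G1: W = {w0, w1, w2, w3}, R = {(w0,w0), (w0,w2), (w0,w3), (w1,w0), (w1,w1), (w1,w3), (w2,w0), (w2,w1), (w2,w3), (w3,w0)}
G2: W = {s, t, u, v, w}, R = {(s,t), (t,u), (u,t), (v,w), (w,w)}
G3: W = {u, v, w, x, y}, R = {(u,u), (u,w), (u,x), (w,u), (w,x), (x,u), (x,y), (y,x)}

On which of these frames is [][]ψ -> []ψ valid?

G1

The schema corresponds to density: forall x forall y (Rxy -> exists z (Rxz & Rzy)).
G1: holds.
G2: fails — Rut but no z with Ruz and Rzt.
G3: fails — Ryx but no z with Ryz and Rzx.
Valid on: G1.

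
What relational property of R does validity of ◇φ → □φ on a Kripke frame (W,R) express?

Partial functionality

This is the CD axiom.
It corresponds to partial functionality: ∀x ∀y ∀z (Rxy ∧ Rxz → y = z).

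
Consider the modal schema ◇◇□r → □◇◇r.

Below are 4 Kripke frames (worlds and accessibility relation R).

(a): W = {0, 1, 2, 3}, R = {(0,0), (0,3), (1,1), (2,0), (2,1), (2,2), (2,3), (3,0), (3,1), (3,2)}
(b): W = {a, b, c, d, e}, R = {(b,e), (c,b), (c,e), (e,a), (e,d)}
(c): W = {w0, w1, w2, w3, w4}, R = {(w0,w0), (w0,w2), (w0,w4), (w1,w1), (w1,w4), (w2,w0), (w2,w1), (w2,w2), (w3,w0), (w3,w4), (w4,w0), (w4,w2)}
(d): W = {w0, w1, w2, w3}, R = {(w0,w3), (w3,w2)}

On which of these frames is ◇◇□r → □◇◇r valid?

Frame correspondent (Sahlqvist): ∀x ∀y ∀z ((xR²y ∧ xRz) → ∃w (yRw ∧ zR²w)) — i.e. a generalized confluence (Geach) condition.
(a): fails — 2R²0, 2R1 but no w with 0Rw and 1R²w.
(b): fails — bR²a, bRe but no w with aRw and eR²w.
(c): condition met.
(d): fails — w0R²w2, w0Rw3 but no w with w2Rw and w3R²w.

(c)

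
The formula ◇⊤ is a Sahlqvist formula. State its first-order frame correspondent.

◇⊤ holds at w iff w has a successor, so frame-validity of ◇⊤ is exactly seriality. Equivalently via □r → ◇r:
Suppose □r→◇r is valid. At any x set V(r)=W. Then □r at x, so ◇r at x, so x has a successor.

Seriality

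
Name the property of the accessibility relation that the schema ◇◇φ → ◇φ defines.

This is frame-equivalent to □φ → □□φ (substitute ¬φ for φ and contrapose).
Suppose □φ→□□φ is valid. Take Rxy, Ryz and set V(φ)={w : Rxw}. Then □φ at x, so □□φ at x, so □φ at y, so φ at z, i.e. Rxz.

transitivity: ∀x ∀y ∀z (Rxy ∧ Ryz → Rxz)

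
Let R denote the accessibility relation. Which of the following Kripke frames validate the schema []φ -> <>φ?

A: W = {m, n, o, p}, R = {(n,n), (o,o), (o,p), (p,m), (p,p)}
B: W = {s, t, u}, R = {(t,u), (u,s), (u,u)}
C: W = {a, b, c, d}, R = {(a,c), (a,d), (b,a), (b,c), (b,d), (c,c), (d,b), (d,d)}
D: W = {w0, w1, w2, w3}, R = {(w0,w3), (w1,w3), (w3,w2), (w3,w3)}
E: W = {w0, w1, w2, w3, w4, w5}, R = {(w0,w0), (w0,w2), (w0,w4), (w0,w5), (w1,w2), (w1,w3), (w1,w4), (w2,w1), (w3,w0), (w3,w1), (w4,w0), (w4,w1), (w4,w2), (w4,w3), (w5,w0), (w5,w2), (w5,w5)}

C, E

Frame correspondent (Sahlqvist): forall x exists y Rxy — i.e. seriality.
A: fails — world m has no successor.
B: fails — world s has no successor.
C: holds.
D: fails — world w2 has no successor.
E: holds.
Valid on: C, E.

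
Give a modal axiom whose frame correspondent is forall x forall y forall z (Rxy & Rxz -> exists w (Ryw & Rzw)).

This is convergence; the standard corresponding axiom is .2: ◇□s → □◇s.
Suppose ◇□s→□◇s is valid. Take Rxy, Rxz and set V(s)={w : Ryw}. Then □s at y so ◇□s at x, so □◇s at x, so ◇s at z, giving w with Rzw and Ryw.

◇□s → □◇s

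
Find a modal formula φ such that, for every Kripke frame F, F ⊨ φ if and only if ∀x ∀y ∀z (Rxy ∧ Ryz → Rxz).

□ψ → □□ψ

The condition is transitivity. The 4 schema □ψ → □□ψ defines it.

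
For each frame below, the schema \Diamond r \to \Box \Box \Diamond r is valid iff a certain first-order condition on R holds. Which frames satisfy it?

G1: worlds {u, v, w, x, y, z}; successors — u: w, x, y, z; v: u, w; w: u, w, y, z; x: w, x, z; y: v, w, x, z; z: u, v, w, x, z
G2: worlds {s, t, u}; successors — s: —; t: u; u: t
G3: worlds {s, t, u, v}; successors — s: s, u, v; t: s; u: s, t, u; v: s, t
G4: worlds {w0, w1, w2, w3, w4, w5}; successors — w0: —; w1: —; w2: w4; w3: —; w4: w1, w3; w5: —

Frame correspondent (Sahlqvist): \forall x \forall y \forall z ((xRy \wedge x R^2 z) \to \exists w (y = w \wedge zRw)) — i.e. a generalized confluence (Geach) condition.
G1: fails — uRx, uR²v but no t with x=t and vRt.
G2: satisfies the condition.
G3: fails — sRu, sR²t but no w with u=w and tRw.
G4: fails — w2Rw4, w2R²w1 but no w with w4=w and w1Rw.
Valid on: G2.

G2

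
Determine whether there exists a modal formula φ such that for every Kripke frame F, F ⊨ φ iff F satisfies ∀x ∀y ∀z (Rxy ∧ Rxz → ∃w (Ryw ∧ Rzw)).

Yes: it is convergence, defined by the .2 schema ◇□r → □◇r.
Suppose ◇□r→□◇r is valid. Take Rxy, Rxz and set V(r)={w : Ryw}. Then □r at y so ◇□r at x, so □◇r at x, so ◇r at z, giving w with Rzw and Ryw.

Yes — defined by ◇□r → □◇r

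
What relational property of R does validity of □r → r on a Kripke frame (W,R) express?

This schema is the T axiom.
Its frame correspondent is reflexivity — ∀x Rxx.

reflexivity: ∀x Rxx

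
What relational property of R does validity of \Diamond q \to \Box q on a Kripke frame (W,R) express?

Suppose ◇q→□q is valid. Take Rxy, Rxz and set V(q)={y}. Then ◇q at x, so □q at x, so q at z, i.e. z=y.

Partial functionality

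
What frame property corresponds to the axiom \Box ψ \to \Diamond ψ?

seriality

Suppose □ψ→◇ψ is valid. At any x set V(ψ)=W. Then □ψ at x, so ◇ψ at x, so x has a successor.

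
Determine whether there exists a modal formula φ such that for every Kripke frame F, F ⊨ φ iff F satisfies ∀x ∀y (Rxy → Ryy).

Yes: it is shift-reflexivity, defined by the T□ schema □(□p → p).

Definable; □(□p → p) defines it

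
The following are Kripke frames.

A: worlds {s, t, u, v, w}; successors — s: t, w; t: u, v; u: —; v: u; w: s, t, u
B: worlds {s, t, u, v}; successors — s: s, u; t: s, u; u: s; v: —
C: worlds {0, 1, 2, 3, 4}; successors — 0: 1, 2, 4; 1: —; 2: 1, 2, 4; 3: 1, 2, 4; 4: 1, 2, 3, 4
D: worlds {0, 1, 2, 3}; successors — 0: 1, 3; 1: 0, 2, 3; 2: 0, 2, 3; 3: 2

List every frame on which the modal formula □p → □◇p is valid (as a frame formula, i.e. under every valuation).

B

This is the axiom for a generalized confluence (Geach) condition; its first-order frame correspondent is ∀x ∀z (xRz → ∃w (xRw ∧ zRw)).
A: fails — sRt but no w* with sRw* and tRw*.
B: satisfies the condition.
C: fails — 0R1 but no w with 0Rw and 1Rw.
D: fails — 0R3 but no w with 0Rw and 3Rw.
Valid on: B.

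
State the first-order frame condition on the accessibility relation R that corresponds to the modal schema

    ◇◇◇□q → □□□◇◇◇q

∀x ∀y ∀z ((xR³y ∧ xR³z) → ∃w (yRw ∧ zR³w))

This is a Sahlqvist (Geach-type) schema ◇^3□^1q → □^3◇^3q.
Minimal-valuation argument: fix x; take any y with xR^3y and any z with xR^3z. Set V(q) to the set of worlds R-reachable from y in exactly 1 step. Then □^1q holds at y, so the antecedent holds at x; validity forces ◇^3q at z, giving a w with zR^3w and yR^1w.
First-order correspondent: ∀x ∀y ∀z ((xR³y ∧ xR³z) → ∃w (yRw ∧ zR³w)).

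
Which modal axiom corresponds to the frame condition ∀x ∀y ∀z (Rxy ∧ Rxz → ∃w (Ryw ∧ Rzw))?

◇□ψ → □◇ψ

The condition is convergence. The .2 schema ◇□ψ → □◇ψ defines it.
Suppose ◇□ψ→□◇ψ is valid. Take Rxy, Rxz and set V(ψ)={w : Ryw}. Then □ψ at y so ◇□ψ at x, so □◇ψ at x, so ◇ψ at z, giving w with Rzw and Ryw.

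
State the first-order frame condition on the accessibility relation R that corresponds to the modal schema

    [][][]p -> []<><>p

This is a Sahlqvist (Geach-type) schema ◇^0□^3p → □^1◇^2p.
First-order correspondent: forall x forall z (xRz -> exists w (x R^3 w & z R^2 w)).

forall x forall z (xRz -> exists w (x R^3 w & z R^2 w))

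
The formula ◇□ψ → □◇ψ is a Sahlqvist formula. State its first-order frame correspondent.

Suppose ◇□ψ→□◇ψ is valid. Take Rxy, Rxz and set V(ψ)={w : Ryw}. Then □ψ at y so ◇□ψ at x, so □◇ψ at x, so ◇ψ at z, giving w with Rzw and Ryw.
Conversely, any frame satisfying ∀x ∀y ∀z (Rxy ∧ Rxz → ∃w (Ryw ∧ Rzw)) validates the schema.
So the correspondent is convergence.

convergence: ∀x ∀y ∀z (Rxy ∧ Rxz → ∃w (Ryw ∧ Rzw))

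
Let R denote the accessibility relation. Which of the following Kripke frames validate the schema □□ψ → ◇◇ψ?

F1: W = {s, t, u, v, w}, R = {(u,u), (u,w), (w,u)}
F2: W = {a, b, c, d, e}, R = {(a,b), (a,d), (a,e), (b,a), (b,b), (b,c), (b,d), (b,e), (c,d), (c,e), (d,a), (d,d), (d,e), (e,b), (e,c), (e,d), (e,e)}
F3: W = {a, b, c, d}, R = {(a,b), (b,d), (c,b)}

This is the axiom for a generalized confluence (Geach) condition; its first-order frame correspondent is ∀x ∃w (xR²w ∧ xR²w).
F1: fails — at s but no w* with sR²w* and sR²w*.
F2: condition met.
F3: fails — at b but no w with bR²w and bR²w.

F2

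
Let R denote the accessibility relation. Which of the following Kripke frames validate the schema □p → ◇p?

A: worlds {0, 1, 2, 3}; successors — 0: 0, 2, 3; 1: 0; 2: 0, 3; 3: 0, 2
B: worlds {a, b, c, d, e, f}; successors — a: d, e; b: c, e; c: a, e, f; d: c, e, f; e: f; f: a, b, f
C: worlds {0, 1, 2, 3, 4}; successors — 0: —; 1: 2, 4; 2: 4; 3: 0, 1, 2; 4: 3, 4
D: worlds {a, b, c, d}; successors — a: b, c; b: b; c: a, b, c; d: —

This is the axiom for seriality; its first-order frame correspondent is ∀x ∃y Rxy.
A: satisfies the condition.
B: satisfies the condition.
C: fails — world 0 has no successor.
D: fails — world d has no successor.
Valid on: A, B.

A, B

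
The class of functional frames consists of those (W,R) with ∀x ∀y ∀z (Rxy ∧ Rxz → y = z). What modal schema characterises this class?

The condition is partial functionality. The CD schema ◇r → □r defines it.
Suppose ◇r→□r is valid. Take Rxy, Rxz and set V(r)={y}. Then ◇r at x, so □r at x, so r at z, i.e. z=y.

◇r → □r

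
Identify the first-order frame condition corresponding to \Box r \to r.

Suppose □r→r is valid. At any x set V(r)={w : Rxw}. Then □r holds at x, so r holds at x, i.e. Rxx.

reflexivity: \forall x Rxx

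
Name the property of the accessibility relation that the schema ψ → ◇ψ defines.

reflexivity

This schema is equivalent to the T axiom □ψ → ψ.
Its frame correspondent is reflexivity — ∀x Rxx.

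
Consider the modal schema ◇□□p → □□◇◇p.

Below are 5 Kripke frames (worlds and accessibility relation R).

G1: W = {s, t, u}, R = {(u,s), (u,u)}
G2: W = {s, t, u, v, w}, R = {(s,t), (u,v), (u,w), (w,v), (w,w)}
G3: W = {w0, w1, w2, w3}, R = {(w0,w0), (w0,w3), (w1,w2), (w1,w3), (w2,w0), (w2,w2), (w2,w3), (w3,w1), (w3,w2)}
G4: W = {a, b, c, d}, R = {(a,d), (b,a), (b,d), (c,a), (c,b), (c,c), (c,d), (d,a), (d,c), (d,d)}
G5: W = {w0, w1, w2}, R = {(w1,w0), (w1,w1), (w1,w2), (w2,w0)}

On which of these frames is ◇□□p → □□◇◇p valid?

Frame correspondent (Sahlqvist): ∀x ∀y ∀z ((xRy ∧ xR²z) → ∃w (yR²w ∧ zR²w)) — i.e. a generalized confluence (Geach) condition.
G1: fails — uRs, uR²s but no w with sR²w and sR²w.
G2: fails — uRv, uR²v but no w* with vR²w* and vR²w*.
G3: satisfies the condition.
G4: satisfies the condition.
G5: fails — w1Rw0, w1R²w0 but no w with w0R²w and w0R²w.

G3, G4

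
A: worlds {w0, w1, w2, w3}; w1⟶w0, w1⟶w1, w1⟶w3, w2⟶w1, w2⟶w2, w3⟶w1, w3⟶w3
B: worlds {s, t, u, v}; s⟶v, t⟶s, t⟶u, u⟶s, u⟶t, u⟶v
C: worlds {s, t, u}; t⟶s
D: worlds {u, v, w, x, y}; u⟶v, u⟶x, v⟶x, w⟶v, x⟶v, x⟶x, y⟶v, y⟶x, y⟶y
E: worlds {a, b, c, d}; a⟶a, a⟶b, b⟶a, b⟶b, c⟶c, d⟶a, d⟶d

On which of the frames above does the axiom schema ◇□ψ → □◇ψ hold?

D, E

The schema corresponds to convergence: ∀x ∀y ∀z (Rxy ∧ Rxz → ∃w (Ryw ∧ Rzw)).
A: fails — Rw1w1 and Rw1w0 but w1 and w0 have no common successor.
B: fails — Rsv and Rsv but v and v have no common successor.
C: fails — Rts and Rts but s and s have no common successor.
D: satisfies the condition.
E: satisfies the condition.
Valid on: D, E.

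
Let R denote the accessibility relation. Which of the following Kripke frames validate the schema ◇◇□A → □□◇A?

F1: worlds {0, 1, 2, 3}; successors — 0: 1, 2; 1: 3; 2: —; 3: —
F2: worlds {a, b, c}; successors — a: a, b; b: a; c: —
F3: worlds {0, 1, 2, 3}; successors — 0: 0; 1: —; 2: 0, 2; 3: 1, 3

F2

The schema corresponds to a generalized confluence (Geach) condition: ∀x ∀y ∀z ((xR²y ∧ xR²z) → ∃w (yRw ∧ zRw)).
F1: fails — 0R²3, 0R²3 but no w with 3Rw and 3Rw.
F2: ✓.
F3: fails — 3R²1, 3R²1 but no w with 1Rw and 1Rw.
Valid on: F2.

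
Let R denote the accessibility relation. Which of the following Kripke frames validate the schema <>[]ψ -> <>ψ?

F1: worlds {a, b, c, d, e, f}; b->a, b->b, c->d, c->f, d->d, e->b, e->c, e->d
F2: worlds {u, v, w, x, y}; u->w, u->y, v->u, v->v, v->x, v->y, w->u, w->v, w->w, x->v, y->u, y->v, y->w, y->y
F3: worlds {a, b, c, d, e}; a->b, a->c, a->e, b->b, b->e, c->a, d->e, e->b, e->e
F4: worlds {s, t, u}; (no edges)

F2, F4

The schema corresponds to a generalized confluence (Geach) condition: forall x forall y (xRy -> exists w (yRw & xRw)).
F1: fails — bRa but no w with aRw and bRw.
F2: ✓.
F3: fails — aRc but no w with cRw and aRw.
F4: ✓.
Valid on: F2, F4.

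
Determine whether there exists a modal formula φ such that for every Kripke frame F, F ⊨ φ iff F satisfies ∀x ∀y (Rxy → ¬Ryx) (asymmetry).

No

If a class were modally definable it would be closed under surjective bounded morphisms (Goldblatt–Thomason).
The 3-cycle (worlds 0,1,2 with 0→1→2→0) is asymmetric. Mapping every world to a single reflexive point • is a surjective bounded morphism, and the reflexive point is not asymmetric (R•• but asymmetry requires ¬R••).
So the class is not modally definable.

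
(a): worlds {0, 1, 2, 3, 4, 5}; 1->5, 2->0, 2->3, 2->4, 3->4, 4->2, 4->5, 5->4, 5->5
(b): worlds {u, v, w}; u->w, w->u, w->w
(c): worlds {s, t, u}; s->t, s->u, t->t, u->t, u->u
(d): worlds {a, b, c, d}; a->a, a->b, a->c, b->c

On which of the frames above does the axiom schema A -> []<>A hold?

(b)

This is the axiom for symmetry; its first-order frame correspondent is forall x forall y (Rxy -> Ryx).
(a): fails — R34 but not R43.
(b): ✓.
(c): fails — Rut but not Rtu.
(d): fails — Rac but not Rca.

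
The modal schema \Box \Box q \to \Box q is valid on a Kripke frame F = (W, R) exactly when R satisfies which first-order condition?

Suppose □□q→□q is valid. Take Rxy and set V(q)={w : xR²w}. Then □□q at x, so □q at x, so q at y, i.e. ∃z(Rxz∧Rzy).
Conversely, on a frame with density the schema holds at every world under every valuation.
So the correspondent is density.

density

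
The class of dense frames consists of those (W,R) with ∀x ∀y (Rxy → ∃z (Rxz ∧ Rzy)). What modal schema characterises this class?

□□p → □p

A defining formula is □□p → □p (the C4 axiom).
Suppose □□p→□p is valid. Take Rxy and set V(p)={w : xR²w}. Then □□p at x, so □p at x, so p at y, i.e. ∃z(Rxz∧Rzy).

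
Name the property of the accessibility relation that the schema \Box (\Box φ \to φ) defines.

Suppose □(□φ→φ) is valid. Take Rxy and set V(φ)={w : Ryw}. Then at y, □φ holds; since □(□φ→φ) at x, □φ→φ at y, so φ at y, i.e. Ryy.
Conversely, any frame satisfying \forall x \forall y (Rxy \to Ryy) validates the schema.
So the correspondent is shift-reflexivity.

shift-reflexivity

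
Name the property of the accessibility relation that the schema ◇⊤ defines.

Seriality

◇⊤ holds at w iff w has a successor, so frame-validity of ◇⊤ is exactly seriality. Equivalently via □p → ◇p:
Suppose □p→◇p is valid. At any x set V(p)=W. Then □p at x, so ◇p at x, so x has a successor.
Conversely, any frame satisfying ∀x ∃y Rxy validates the schema.
Frame condition: ∀x ∃y Rxy.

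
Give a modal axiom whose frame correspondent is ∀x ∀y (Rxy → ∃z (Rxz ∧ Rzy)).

□□r → □r

A defining formula is □□r → □r (the C4 axiom).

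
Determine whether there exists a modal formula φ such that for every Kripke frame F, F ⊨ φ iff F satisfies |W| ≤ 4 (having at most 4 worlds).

Not definable by any modal formula

Any modally definable frame class is closed under disjoint unions.
Any modal formula valid on each of 5 disjoint one-world frames is valid on their disjoint union (validity is preserved under disjoint unions). Each one-world frame has |W|=1≤4, but the union has |W|=5.
So the class is not modally definable.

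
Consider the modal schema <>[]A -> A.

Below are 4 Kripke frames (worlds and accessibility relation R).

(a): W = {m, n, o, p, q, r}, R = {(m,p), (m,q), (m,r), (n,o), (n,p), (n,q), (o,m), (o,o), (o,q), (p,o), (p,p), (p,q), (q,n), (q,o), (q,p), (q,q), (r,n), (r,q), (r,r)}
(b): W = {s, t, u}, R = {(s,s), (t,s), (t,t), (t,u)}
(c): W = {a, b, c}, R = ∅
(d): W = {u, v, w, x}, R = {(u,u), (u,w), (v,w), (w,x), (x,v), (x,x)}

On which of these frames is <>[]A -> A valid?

(c)

Frame correspondent (Sahlqvist): forall x forall y (Rxy -> Ryx) — i.e. symmetry.
(a): fails — Rom but not Rmo.
(b): fails — Rts but not Rst.
(c): condition met.
(d): fails — Ruw but not Rwu.
Valid on: (c).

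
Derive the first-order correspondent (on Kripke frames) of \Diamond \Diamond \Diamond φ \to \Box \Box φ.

\forall x \forall y \forall z ((x R^3 y \wedge x R^2 z) \to \exists w (y = w \wedge z = w))

This is a Sahlqvist (Geach-type) schema ◇^3□^0φ → □^2◇^0φ.
Minimal-valuation argument: fix x; take any y with xR^3y and any z with xR^2z. Set V(φ) to the set of worlds R-reachable from y in exactly 0 steps. Then □^0φ holds at y, so the antecedent holds at x; validity forces ◇^0φ at z, giving a w with zR^0w and yR^0w.
First-order correspondent: \forall x \forall y \forall z ((x R^3 y \wedge x R^2 z) \to \exists w (y = w \wedge z = w)).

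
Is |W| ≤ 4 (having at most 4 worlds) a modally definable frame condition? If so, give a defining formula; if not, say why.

No — not modally definable

Modal frame validity is preserved under disjoint unions.
Any modal formula valid on each of 5 disjoint one-world frames is valid on their disjoint union (validity is preserved under disjoint unions). Each one-world frame has |W|=1≤4, but the union has |W|=5.
So the class is not modally definable.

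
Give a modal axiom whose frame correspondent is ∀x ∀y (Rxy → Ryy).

A defining formula is □(□q → q) (the T□ axiom).

□(□q → q)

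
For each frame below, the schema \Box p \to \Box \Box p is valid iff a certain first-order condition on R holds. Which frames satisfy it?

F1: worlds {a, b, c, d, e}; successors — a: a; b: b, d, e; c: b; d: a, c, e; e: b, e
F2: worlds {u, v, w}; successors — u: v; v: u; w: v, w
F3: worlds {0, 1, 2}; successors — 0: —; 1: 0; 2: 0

F3

This is the axiom for transitivity; its first-order frame correspondent is \forall x \forall y \forall z (Rxy \wedge Ryz \to Rxz).
F1: fails — Reb and Rbd but not Red.
F2: fails — Ruv and Rvu but not Ruu.
F3: ✓.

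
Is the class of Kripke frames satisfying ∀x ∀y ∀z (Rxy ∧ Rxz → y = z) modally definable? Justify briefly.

Yes: it is partial functionality, defined by the CD schema ◇r → □r.

Yes — defined by ◇r → □r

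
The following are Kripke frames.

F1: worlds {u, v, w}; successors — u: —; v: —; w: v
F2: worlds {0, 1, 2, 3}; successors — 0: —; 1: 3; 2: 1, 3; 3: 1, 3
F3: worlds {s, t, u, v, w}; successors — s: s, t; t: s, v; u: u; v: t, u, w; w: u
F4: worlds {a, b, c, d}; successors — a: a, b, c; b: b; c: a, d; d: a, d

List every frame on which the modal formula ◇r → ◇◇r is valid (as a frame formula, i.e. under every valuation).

The schema corresponds to a generalized confluence (Geach) condition: ∀x ∀y (xRy → ∃w (y = w ∧ xR²w)).
F1: fails — wRv but no t with v=t and wR²t.
F2: ✓.
F3: fails — tRv but no w* with v=w* and tR²w*.
F4: ✓.
Valid on: F2, F4.

F2, F4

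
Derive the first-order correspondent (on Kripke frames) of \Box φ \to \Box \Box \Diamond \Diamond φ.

This is a Sahlqvist (Geach-type) schema ◇^0□^1φ → □^2◇^2φ.
Minimal-valuation argument: fix x; take any y with xR^0y and any z with xR^2z. Set V(φ) to the set of worlds R-reachable from y in exactly 1 step. Then □^1φ holds at y, so the antecedent holds at x; validity forces ◇^2φ at z, giving a w with zR^2w and yR^1w.
First-order correspondent: \forall x \forall z (x R^2 z \to \exists w (xRw \wedge z R^2 w)).

\forall x \forall z (x R^2 z \to \exists w (xRw \wedge z R^2 w))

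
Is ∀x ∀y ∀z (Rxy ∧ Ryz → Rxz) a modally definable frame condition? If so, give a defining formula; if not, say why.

Yes — defined by □q → □□q

The condition is transitivity. A defining modal formula is □q → □□q.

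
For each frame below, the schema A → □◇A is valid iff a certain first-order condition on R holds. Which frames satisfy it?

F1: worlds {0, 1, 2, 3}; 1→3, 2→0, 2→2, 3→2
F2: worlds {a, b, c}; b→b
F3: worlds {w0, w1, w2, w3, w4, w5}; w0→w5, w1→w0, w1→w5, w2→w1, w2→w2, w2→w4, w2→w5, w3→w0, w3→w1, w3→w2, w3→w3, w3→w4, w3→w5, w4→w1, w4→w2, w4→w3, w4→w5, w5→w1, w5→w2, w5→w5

F2

The schema corresponds to symmetry: ∀x ∀y (Rxy → Ryx).
F1: fails — R20 but not R02.
F2: satisfies the condition.
F3: fails — Rw3w1 but not Rw1w3.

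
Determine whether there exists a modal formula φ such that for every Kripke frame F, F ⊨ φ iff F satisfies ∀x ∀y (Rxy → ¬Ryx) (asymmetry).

No — not modally definable

Modal frame validity is preserved under surjective bounded morphisms.
The 3-cycle (worlds w0,w1,w2 with w0→w1→w2→w0) is asymmetric. Mapping every world to a single reflexive point • is a surjective bounded morphism, and the reflexive point is not asymmetric (R•• but asymmetry requires ¬R••).
So no modal formula (or set of formulas) defines exactly the asymmetric frames.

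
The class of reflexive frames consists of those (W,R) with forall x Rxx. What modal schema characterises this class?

□p → p

This is reflexivity; the standard corresponding axiom is T: □p → p.
Suppose □p→p is valid. At any x set V(p)={w : Rxw}. Then □p holds at x, so p holds at x, i.e. Rxx.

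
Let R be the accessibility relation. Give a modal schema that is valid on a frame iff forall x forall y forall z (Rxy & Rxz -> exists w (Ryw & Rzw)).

The condition is convergence. The .2 schema ◇□ψ → □◇ψ defines it.
Suppose ◇□ψ→□◇ψ is valid. Take Rxy, Rxz and set V(ψ)={w : Ryw}. Then □ψ at y so ◇□ψ at x, so □◇ψ at x, so ◇ψ at z, giving w with Rzw and Ryw.

◇□ψ → □◇ψ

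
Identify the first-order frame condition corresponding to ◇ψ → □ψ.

This is the CD axiom.
It corresponds to partial functionality: ∀x ∀y ∀z (Rxy ∧ Rxz → y = z).

partial functionality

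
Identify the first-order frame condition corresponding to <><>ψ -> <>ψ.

This is frame-equivalent to □ψ → □□ψ (substitute ¬ψ for ψ and contrapose).
Suppose □ψ→□□ψ is valid. Take Rxy, Ryz and set V(ψ)={w : Rxw}. Then □ψ at x, so □□ψ at x, so □ψ at y, so ψ at z, i.e. Rxz.
Conversely, on a frame with transitivity the schema holds at every world under every valuation.
Frame condition: forall x forall y forall z (Rxy & Ryz -> Rxz).

transitivity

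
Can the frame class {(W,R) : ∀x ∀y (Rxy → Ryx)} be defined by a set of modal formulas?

Yes — defined by r → □◇r

Yes: it is symmetry, defined by the B schema r → □◇r.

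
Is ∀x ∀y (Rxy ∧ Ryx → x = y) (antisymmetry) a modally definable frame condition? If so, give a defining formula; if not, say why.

If a class were modally definable it would be closed under surjective bounded morphisms (Goldblatt–Thomason).
The 8-cycle (worlds a,b,c,d,e,f,g,h with a→b→c→d→e→f→g→h→a) is antisymmetric. Sending even-indexed worlds to a and odd-indexed worlds to b is a surjective bounded morphism onto the two-world frame with a↔b, which is not antisymmetric.
So no modal formula (or set of formulas) defines exactly the antisymmetric frames.

No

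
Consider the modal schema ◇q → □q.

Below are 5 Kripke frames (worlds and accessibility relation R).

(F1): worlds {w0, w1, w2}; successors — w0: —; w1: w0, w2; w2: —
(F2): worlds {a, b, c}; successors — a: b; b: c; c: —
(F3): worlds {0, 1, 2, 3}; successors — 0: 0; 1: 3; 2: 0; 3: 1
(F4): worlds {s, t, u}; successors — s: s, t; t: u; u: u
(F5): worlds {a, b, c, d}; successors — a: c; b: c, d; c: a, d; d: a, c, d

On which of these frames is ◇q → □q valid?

(F2), (F3)

This is the axiom for partial functionality; its first-order frame correspondent is ∀x ∀y ∀z (Rxy ∧ Rxz → y = z).
(F1): fails — w1 sees both w0 and w2.
(F2): condition met.
(F3): condition met.
(F4): fails — s sees both s and t.
(F5): fails — b sees both c and d.
Valid on: (F2), (F3).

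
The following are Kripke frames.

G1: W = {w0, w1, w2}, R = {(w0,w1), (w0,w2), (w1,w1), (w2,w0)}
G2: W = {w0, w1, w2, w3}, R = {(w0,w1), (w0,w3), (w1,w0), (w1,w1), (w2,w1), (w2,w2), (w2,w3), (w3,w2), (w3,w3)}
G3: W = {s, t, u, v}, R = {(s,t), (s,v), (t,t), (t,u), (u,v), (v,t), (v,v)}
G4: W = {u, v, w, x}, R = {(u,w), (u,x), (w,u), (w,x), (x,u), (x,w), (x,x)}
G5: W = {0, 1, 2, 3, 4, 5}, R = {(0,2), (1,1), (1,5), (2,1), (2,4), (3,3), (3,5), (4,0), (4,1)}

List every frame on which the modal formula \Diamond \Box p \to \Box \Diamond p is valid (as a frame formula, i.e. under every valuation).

G4

Frame correspondent (Sahlqvist): \forall x \forall y \forall z (Rxy \wedge Rxz \to \exists w (Ryw \wedge Rzw)) — i.e. convergence.
G1: fails — Rw0w1 and Rw0w2 but w1 and w2 have no common successor.
G2: fails — Rw0w1 and Rw0w3 but w1 and w3 have no common successor.
G3: fails — Rtt and Rtu but t and u have no common successor.
G4: condition met.
G5: fails — R11 and R15 but 1 and 5 have no common successor.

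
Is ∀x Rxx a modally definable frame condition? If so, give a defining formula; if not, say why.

This is a Sahlqvist condition; the T axiom □q → q defines it.
Suppose □q→q is valid. At any x set V(q)={w : Rxw}. Then □q holds at x, so q holds at x, i.e. Rxx.

Definable; □q → q defines it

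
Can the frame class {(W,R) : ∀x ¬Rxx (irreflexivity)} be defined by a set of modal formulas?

No — not modally definable

If a class were modally definable it would be closed under surjective bounded morphisms (Goldblatt–Thomason).
The 5-cycle (worlds w0,w1,w2,w3,w4 with w0→w1→w2→w3→w4→w0) is irreflexive, and the map sending every world to a single reflexive point • is a surjective bounded morphism (forth: every edge maps to (•,•); back: every world has a successor). So any modal formula valid on the 5-cycle is also valid on the reflexive point, which is not irreflexive.
Hence irreflexivity is not modally definable.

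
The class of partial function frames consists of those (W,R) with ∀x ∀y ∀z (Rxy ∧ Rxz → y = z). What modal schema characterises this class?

◇ψ → □ψ

This is partial functionality; the standard corresponding axiom is CD: ◇ψ → □ψ.
Suppose ◇ψ→□ψ is valid. Take Rxy, Rxz and set V(ψ)={y}. Then ◇ψ at x, so □ψ at x, so ψ at z, i.e. z=y.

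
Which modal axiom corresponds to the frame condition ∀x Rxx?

This is reflexivity; the standard corresponding axiom is T: □p → p.
Suppose □p→p is valid. At any x set V(p)={w : Rxw}. Then □p holds at x, so p holds at x, i.e. Rxx.

□p → p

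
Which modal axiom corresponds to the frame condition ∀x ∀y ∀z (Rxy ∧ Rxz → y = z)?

A defining formula is ◇ψ → □ψ (the CD axiom).
Suppose ◇ψ→□ψ is valid. Take Rxy, Rxz and set V(ψ)={y}. Then ◇ψ at x, so □ψ at x, so ψ at z, i.e. z=y.

◇ψ → □ψ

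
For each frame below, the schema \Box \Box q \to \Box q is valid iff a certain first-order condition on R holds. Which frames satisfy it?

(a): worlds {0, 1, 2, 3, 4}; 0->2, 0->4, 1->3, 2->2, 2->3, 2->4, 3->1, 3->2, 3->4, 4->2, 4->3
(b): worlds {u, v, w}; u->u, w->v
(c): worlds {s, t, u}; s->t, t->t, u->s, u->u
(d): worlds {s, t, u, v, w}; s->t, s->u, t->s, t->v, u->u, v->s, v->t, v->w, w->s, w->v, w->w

(c)

The schema corresponds to density: \forall x \forall y (Rxy \to \exists z (Rxz \wedge Rzy)).
(a): fails — R31 but no z with R3z and Rz1.
(b): fails — Rwv but no z with Rwz and Rzv.
(c): ✓.
(d): fails — Rtv but no z with Rtz and Rzv.
Valid on: (c).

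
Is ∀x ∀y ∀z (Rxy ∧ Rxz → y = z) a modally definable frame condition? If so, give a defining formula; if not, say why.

Definable; ◇p → □p defines it

Yes: it is partial functionality, defined by the CD schema ◇p → □p.
Suppose ◇p→□p is valid. Take Rxy, Rxz and set V(p)={y}. Then ◇p at x, so □p at x, so p at z, i.e. z=y.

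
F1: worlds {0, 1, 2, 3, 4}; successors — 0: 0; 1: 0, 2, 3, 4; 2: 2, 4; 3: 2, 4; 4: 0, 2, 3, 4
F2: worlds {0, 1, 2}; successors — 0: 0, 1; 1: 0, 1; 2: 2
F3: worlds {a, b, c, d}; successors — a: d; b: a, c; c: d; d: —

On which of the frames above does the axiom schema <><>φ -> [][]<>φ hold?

The schema corresponds to a generalized confluence (Geach) condition: forall x forall y forall z ((x R^2 y & x R^2 z) -> exists w (y = w & zRw)).
F1: fails — 1R²0, 1R²2 but no w with 0=w and 2Rw.
F2: satisfies the condition.
F3: fails — bR²d, bR²d but no w with d=w and dRw.
Valid on: F2.

F2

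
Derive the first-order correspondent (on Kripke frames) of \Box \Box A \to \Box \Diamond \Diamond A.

This is a Sahlqvist (Geach-type) schema ◇^0□^2A → □^1◇^2A.
Minimal-valuation argument: fix x; take any y with xR^0y and any z with xR^1z. Set V(A) to the set of worlds R-reachable from y in exactly 2 steps. Then □^2A holds at y, so the antecedent holds at x; validity forces ◇^2A at z, giving a w with zR^2w and yR^2w.
First-order correspondent: \forall x \forall z (xRz \to \exists w (x R^2 w \wedge z R^2 w)).

\forall x \forall z (xRz \to \exists w (x R^2 w \wedge z R^2 w))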